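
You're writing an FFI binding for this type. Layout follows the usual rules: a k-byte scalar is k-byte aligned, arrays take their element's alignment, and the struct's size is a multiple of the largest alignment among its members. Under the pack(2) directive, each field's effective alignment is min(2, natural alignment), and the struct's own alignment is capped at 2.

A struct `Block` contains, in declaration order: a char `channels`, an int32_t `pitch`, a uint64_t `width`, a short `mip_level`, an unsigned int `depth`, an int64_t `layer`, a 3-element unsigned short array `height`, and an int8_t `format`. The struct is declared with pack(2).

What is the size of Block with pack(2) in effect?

@0: channels [1B, align 1] → 1
+1 pad (align 2)
@2: pitch [4B, align 2] → 6
@6: width [8B, align 2] → 14
@14: mip_level [2B, align 2] → 16
@16: depth [4B, align 2] → 20
@20: layer [8B, align 2] → 28
@28: height [6B, align 2] → 34
@34: format [1B, align 1] → 35
+1 tail pad (align 2)
size 36, align 2

36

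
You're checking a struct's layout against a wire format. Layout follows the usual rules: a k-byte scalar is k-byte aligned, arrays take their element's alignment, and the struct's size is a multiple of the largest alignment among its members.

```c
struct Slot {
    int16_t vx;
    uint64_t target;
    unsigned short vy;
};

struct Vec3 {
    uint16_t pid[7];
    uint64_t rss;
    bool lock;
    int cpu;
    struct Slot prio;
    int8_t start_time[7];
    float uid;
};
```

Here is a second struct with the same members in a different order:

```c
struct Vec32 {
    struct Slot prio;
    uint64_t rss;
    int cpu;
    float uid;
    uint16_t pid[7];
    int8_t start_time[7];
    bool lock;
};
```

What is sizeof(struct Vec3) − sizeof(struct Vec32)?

8

Slot: @0: vx [2B, align 2] → 2; +6 pad (align 8); @8: target [8B, align 8] → 16; @16: vy [2B, align 2] → 18; +6 tail pad (align 8); size 24, align 8
@0: pid [14B, align 2] → 14
+2 pad (align 8)
@16: rss [8B, align 8] → 24
@24: lock [1B, align 1] → 25
+3 pad (align 4)
@28: cpu [4B, align 4] → 32
@32: prio [24B, align 8] → 56
@56: start_time [7B, align 1] → 63
+1 pad (align 4)
@64: uid [4B, align 4] → 68
+4 tail pad (align 8)
size 72, align 8
— Vec32 —
@0: prio [24B, align 8] → 24
@24: rss [8B, align 8] → 32
@32: cpu [4B, align 4] → 36
@36: uid [4B, align 4] → 40
@40: pid [14B, align 2] → 54
@54: start_time [7B, align 1] → 61
@61: lock [1B, align 1] → 62
+2 tail pad (align 8)
size 64, align 8
72 − 64 = 8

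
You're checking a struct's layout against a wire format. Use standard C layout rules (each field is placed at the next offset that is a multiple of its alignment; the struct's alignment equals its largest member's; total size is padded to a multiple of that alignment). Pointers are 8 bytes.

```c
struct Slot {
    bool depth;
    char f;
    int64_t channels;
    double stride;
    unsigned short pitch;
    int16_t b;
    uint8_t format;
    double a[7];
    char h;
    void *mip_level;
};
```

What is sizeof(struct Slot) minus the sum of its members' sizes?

@0: depth [1B, align 1] → 1
@1: f [1B, align 1] → 2
+6 pad (align 8)
@8: channels [8B, align 8] → 16
@16: stride [8B, align 8] → 24
@24: pitch [2B, align 2] → 26
@26: b [2B, align 2] → 28
@28: format [1B, align 1] → 29
+3 pad (align 8)
@32: a [56B, align 8] → 88
@88: h [1B, align 1] → 89
+7 pad (align 8)
@96: mip_level [8B, align 8] → 104
size 104, align 8
data bytes 88, size 104 → padding 16

16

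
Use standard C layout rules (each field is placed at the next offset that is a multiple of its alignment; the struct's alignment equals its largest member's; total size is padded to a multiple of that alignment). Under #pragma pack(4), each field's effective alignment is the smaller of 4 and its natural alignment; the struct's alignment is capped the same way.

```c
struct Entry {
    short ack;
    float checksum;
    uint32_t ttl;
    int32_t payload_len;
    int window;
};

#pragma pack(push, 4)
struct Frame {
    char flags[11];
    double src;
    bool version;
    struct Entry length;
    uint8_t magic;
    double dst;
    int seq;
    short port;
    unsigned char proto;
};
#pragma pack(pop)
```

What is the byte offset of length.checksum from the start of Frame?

28

Entry: ack at 0 (size 2, align 2) → ends 2; pad 2 to align 4 for checksum; checksum at 4 (size 4, align 4) → ends 8; ttl at 8 (size 4, align 4) → ends 12; payload_len at 12 (size 4, align 4) → ends 16; window at 16 (size 4, align 4) → ends 20; total 20 bytes, alignment 4
flags at 0 (size 11, align 1) → ends 11
pad 1 to align 4 for src
src at 12 (size 8, align 4) → ends 20
version at 20 (size 1, align 1) → ends 21
pad 3 to align 4 for length
length at 24 (size 20, align 4) → ends 44
within Entry: checksum at 4
24 + 4 = 28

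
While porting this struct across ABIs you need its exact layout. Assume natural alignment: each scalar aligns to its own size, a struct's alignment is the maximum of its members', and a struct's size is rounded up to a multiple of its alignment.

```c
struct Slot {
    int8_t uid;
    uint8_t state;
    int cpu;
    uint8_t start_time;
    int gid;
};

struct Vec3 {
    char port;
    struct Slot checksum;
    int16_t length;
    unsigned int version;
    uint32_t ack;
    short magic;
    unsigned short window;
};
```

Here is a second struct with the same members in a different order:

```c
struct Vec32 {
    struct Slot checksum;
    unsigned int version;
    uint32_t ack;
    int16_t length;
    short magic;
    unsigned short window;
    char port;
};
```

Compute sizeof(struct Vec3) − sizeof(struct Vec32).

4

Slot: 0..1  uid  (1B, 1-aligned); 1..2  state  (1B, 1-aligned); 2..4  -- padding (2B); 4..8  cpu  (4B, 4-aligned); 8..9  start_time  (1B, 1-aligned); 9..12  -- padding (3B); 12..16  gid  (4B, 4-aligned); sizeof = 16, alignof = 4
0..1  port  (1B, 1-aligned)
1..4  -- padding (3B)
4..20  checksum  (16B, 4-aligned)
20..22  length  (2B, 2-aligned)
22..24  -- padding (2B)
24..28  version  (4B, 4-aligned)
28..32  ack  (4B, 4-aligned)
32..34  magic  (2B, 2-aligned)
34..36  window  (2B, 2-aligned)
sizeof = 36, alignof = 4
— Vec32 —
0..16  checksum  (16B, 4-aligned)
16..20  version  (4B, 4-aligned)
20..24  ack  (4B, 4-aligned)
24..26  length  (2B, 2-aligned)
26..28  magic  (2B, 2-aligned)
28..30  window  (2B, 2-aligned)
30..31  port  (1B, 1-aligned)
31..32  -- tail padding (1B)
sizeof = 32, alignof = 4
36 − 32 = 4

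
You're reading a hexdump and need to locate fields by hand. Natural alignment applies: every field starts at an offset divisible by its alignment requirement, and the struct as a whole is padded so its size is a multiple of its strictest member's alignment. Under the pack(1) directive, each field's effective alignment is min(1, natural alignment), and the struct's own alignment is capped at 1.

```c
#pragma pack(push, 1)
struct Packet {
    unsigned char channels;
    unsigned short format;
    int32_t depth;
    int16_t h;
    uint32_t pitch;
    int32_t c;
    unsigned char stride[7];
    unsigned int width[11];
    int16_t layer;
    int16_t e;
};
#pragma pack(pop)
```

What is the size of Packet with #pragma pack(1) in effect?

channels at 0 (size 1, align 1) → ends 1
format at 1 (size 2, align 1) → ends 3
depth at 3 (size 4, align 1) → ends 7
h at 7 (size 2, align 1) → ends 9
pitch at 9 (size 4, align 1) → ends 13
c at 13 (size 4, align 1) → ends 17
stride at 17 (size 7, align 1) → ends 24
width at 24 (size 44, align 1) → ends 68
layer at 68 (size 2, align 1) → ends 70
e at 70 (size 2, align 1) → ends 72
total 72 bytes, alignment 1

72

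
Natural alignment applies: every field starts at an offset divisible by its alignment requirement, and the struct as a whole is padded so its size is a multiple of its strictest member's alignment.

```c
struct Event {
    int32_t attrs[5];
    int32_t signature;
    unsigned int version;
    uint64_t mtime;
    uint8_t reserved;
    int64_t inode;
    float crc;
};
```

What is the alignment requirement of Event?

8

member alignments: attrs=4, signature=4, version=4, mtime=8, reserved=1, inode=8, crc=4
max = 8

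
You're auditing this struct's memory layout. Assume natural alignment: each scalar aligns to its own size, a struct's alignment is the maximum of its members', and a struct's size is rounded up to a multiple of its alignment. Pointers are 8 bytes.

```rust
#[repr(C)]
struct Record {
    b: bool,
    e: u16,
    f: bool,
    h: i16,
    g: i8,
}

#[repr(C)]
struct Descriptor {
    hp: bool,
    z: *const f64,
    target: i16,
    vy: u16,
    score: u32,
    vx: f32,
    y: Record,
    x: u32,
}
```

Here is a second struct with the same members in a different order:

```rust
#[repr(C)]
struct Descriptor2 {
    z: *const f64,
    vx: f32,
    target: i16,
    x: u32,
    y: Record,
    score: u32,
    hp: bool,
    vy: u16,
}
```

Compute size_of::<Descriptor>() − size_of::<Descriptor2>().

Record: 0..1  b  (1B, 1-aligned); 1..2  -- padding (1B); 2..4  e  (2B, 2-aligned); 4..5  f  (1B, 1-aligned); 5..6  -- padding (1B); 6..8  h  (2B, 2-aligned); 8..9  g  (1B, 1-aligned); 9..10  -- tail padding (1B); sizeof = 10, alignof = 2
0..1  hp  (1B, 1-aligned)
1..8  -- padding (7B)
8..16  z  (8B, 8-aligned)
16..18  target  (2B, 2-aligned)
18..20  vy  (2B, 2-aligned)
20..24  score  (4B, 4-aligned)
24..28  vx  (4B, 4-aligned)
28..38  y  (10B, 2-aligned)
38..40  -- padding (2B)
40..44  x  (4B, 4-aligned)
44..48  -- tail padding (4B)
sizeof = 48, alignof = 8
— Descriptor2 —
0..8  z  (8B, 8-aligned)
8..12  vx  (4B, 4-aligned)
12..14  target  (2B, 2-aligned)
14..16  -- padding (2B)
16..20  x  (4B, 4-aligned)
20..30  y  (10B, 2-aligned)
30..32  -- padding (2B)
32..36  score  (4B, 4-aligned)
36..37  hp  (1B, 1-aligned)
37..38  -- padding (1B)
38..40  vy  (2B, 2-aligned)
sizeof = 40, alignof = 8
48 − 40 = 8

8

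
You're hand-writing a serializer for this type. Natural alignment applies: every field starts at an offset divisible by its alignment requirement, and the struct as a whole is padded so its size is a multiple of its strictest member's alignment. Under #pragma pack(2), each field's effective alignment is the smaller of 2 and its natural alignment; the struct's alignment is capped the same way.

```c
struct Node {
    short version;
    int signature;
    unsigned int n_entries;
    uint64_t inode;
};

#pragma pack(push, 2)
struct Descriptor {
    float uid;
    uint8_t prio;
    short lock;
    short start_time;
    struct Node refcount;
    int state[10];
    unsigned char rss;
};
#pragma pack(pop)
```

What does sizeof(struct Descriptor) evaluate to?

76 bytes

Node: 0..2  version  (2B, 2-aligned); 2..4  -- padding (2B); 4..8  signature  (4B, 4-aligned); 8..12  n_entries  (4B, 4-aligned); 12..16  -- padding (4B); 16..24  inode  (8B, 8-aligned); sizeof = 24, alignof = 8
0..4  uid  (4B, 2-aligned)
4..5  prio  (1B, 1-aligned)
5..6  -- padding (1B)
6..8  lock  (2B, 2-aligned)
8..10  start_time  (2B, 2-aligned)
10..34  refcount  (24B, 2-aligned)
34..74  state  (40B, 2-aligned)
74..75  rss  (1B, 1-aligned)
75..76  -- tail padding (1B)
sizeof = 76, alignof = 2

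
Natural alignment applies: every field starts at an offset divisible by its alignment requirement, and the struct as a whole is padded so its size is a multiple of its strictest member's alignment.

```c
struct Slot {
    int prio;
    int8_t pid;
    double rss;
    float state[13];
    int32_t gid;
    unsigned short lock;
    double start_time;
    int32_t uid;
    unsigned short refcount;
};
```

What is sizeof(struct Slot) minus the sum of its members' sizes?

@0: prio [4B, align 4] → 4
@4: pid [1B, align 1] → 5
+3 pad (align 8)
@8: rss [8B, align 8] → 16
@16: state [52B, align 4] → 68
@68: gid [4B, align 4] → 72
@72: lock [2B, align 2] → 74
+6 pad (align 8)
@80: start_time [8B, align 8] → 88
@88: uid [4B, align 4] → 92
@92: refcount [2B, align 2] → 94
+2 tail pad (align 8)
size 96, align 8
data bytes 85, size 96 → padding 11

11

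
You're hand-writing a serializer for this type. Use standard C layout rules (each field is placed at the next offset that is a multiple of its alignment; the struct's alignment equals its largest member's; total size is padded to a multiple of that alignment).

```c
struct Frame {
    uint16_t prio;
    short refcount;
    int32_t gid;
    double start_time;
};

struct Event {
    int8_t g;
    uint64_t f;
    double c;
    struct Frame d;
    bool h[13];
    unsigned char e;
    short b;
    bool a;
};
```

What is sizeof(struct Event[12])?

Frame: @0: prio [2B, align 2] → 2; @2: refcount [2B, align 2] → 4; @4: gid [4B, align 4] → 8; @8: start_time [8B, align 8] → 16; size 16, align 8
@0: g [1B, align 1] → 1
+7 pad (align 8)
@8: f [8B, align 8] → 16
@16: c [8B, align 8] → 24
@24: d [16B, align 8] → 40
@40: h [13B, align 1] → 53
@53: e [1B, align 1] → 54
@54: b [2B, align 2] → 56
@56: a [1B, align 1] → 57
+7 tail pad (align 8)
size 64, align 8
array of 12: 12 × 64 = 768

768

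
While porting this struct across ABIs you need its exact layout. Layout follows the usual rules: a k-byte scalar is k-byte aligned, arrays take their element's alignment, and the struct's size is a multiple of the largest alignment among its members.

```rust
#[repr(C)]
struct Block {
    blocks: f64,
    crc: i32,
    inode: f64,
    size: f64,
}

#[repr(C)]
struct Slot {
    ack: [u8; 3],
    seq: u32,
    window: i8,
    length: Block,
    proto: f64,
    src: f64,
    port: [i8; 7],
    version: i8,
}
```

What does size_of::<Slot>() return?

Block: blocks at 0 (size 8, align 8) → ends 8; crc at 8 (size 4, align 4) → ends 12; pad 4 to align 8 for inode; inode at 16 (size 8, align 8) → ends 24; size at 24 (size 8, align 8) → ends 32; total 32 bytes, alignment 8
ack at 0 (size 3, align 1) → ends 3
pad 1 to align 4 for seq
seq at 4 (size 4, align 4) → ends 8
window at 8 (size 1, align 1) → ends 9
pad 7 to align 8 for length
length at 16 (size 32, align 8) → ends 48
proto at 48 (size 8, align 8) → ends 56
src at 56 (size 8, align 8) → ends 64
port at 64 (size 7, align 1) → ends 71
version at 71 (size 1, align 1) → ends 72
total 72 bytes, alignment 8

72 bytes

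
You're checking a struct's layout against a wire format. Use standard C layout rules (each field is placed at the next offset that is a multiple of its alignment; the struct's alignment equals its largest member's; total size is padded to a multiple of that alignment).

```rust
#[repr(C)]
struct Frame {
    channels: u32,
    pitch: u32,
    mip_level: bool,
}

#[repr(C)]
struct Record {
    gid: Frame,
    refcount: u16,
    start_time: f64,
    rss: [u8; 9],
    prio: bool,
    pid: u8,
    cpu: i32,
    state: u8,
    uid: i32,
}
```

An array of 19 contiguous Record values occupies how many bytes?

912

Frame: 0..4  channels  (4B, 4-aligned); 4..8  pitch  (4B, 4-aligned); 8..9  mip_level  (1B, 1-aligned); 9..12  -- tail padding (3B); sizeof = 12, alignof = 4
0..12  gid  (12B, 4-aligned)
12..14  refcount  (2B, 2-aligned)
14..16  -- padding (2B)
16..24  start_time  (8B, 8-aligned)
24..33  rss  (9B, 1-aligned)
33..34  prio  (1B, 1-aligned)
34..35  pid  (1B, 1-aligned)
35..36  -- padding (1B)
36..40  cpu  (4B, 4-aligned)
40..41  state  (1B, 1-aligned)
41..44  -- padding (3B)
44..48  uid  (4B, 4-aligned)
sizeof = 48, alignof = 8
array of 19: 19 × 48 = 912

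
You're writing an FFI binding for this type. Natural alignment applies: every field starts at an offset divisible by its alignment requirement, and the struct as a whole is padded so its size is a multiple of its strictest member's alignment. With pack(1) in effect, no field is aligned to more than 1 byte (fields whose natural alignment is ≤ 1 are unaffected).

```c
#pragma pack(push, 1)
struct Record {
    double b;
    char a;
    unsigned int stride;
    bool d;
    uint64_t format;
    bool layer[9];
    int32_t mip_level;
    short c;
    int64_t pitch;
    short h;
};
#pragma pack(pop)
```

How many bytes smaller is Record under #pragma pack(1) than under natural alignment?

natural layout:
  @0: b [8B, align 8] → 8
  @8: a [1B, align 1] → 9
  +3 pad (align 4)
  @12: stride [4B, align 4] → 16
  @16: d [1B, align 1] → 17
  +7 pad (align 8)
  @24: format [8B, align 8] → 32
  @32: layer [9B, align 1] → 41
  +3 pad (align 4)
  @44: mip_level [4B, align 4] → 48
  @48: c [2B, align 2] → 50
  +6 pad (align 8)
  @56: pitch [8B, align 8] → 64
  @64: h [2B, align 2] → 66
  +6 tail pad (align 8)
  size 72, align 8
packed(1) layout:
  @0: b [8B, align 1] → 8
  @8: a [1B, align 1] → 9
  @9: stride [4B, align 1] → 13
  @13: d [1B, align 1] → 14
  @14: format [8B, align 1] → 22
  @22: layer [9B, align 1] → 31
  @31: mip_level [4B, align 1] → 35
  @35: c [2B, align 1] → 37
  @37: pitch [8B, align 1] → 45
  @45: h [2B, align 1] → 47
  size 47, align 1
72 − 47 = 25

25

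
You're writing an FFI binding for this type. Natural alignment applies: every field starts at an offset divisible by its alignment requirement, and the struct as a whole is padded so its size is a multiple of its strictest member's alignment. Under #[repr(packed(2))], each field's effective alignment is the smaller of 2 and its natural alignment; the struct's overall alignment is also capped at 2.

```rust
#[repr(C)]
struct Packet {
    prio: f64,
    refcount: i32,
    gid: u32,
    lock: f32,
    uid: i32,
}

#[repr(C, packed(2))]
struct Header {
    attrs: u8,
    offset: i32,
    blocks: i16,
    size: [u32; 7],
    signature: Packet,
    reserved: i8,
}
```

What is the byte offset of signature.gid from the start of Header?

Packet: @0: prio [8B, align 8] → 8; @8: refcount [4B, align 4] → 12; @12: gid [4B, align 4] → 16; @16: lock [4B, align 4] → 20; @20: uid [4B, align 4] → 24; size 24, align 8
@0: attrs [1B, align 1] → 1
+1 pad (align 2)
@2: offset [4B, align 2] → 6
@6: blocks [2B, align 2] → 8
@8: size [28B, align 2] → 36
@36: signature [24B, align 2] → 60
within Packet: gid at 12
36 + 12 = 48

48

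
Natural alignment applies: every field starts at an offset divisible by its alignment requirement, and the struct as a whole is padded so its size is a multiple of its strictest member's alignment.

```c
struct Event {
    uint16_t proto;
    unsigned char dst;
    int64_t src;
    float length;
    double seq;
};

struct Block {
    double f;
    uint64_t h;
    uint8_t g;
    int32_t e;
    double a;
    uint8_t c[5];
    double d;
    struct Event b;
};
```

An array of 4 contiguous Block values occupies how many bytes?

320

Event: @0: proto [2B, align 2] → 2; @2: dst [1B, align 1] → 3; +5 pad (align 8); @8: src [8B, align 8] → 16; @16: length [4B, align 4] → 20; +4 pad (align 8); @24: seq [8B, align 8] → 32; size 32, align 8
@0: f [8B, align 8] → 8
@8: h [8B, align 8] → 16
@16: g [1B, align 1] → 17
+3 pad (align 4)
@20: e [4B, align 4] → 24
@24: a [8B, align 8] → 32
@32: c [5B, align 1] → 37
+3 pad (align 8)
@40: d [8B, align 8] → 48
@48: b [32B, align 8] → 80
size 80, align 8
array of 4: 4 × 80 = 320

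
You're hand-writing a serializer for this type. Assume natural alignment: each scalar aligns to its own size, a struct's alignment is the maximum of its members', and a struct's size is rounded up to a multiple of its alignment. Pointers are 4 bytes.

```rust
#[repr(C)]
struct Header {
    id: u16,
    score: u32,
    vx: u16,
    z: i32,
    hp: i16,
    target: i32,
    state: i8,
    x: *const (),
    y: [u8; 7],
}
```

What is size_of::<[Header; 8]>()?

0..2  id  (2B, 2-aligned)
2..4  -- padding (2B)
4..8  score  (4B, 4-aligned)
8..10  vx  (2B, 2-aligned)
10..12  -- padding (2B)
12..16  z  (4B, 4-aligned)
16..18  hp  (2B, 2-aligned)
18..20  -- padding (2B)
20..24  target  (4B, 4-aligned)
24..25  state  (1B, 1-aligned)
25..28  -- padding (3B)
28..32  x  (4B, 4-aligned)
32..39  y  (7B, 1-aligned)
39..40  -- tail padding (1B)
sizeof = 40, alignof = 4
array of 8: 8 × 40 = 320

320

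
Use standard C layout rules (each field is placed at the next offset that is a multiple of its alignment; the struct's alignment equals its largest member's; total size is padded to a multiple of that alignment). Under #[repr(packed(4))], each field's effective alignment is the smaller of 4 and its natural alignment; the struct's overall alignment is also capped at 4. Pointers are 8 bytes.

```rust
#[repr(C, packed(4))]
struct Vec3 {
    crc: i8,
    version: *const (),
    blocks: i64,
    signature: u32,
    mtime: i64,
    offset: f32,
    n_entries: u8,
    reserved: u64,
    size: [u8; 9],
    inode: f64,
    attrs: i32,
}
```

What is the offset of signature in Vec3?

crc at 0 (size 1, align 1) → ends 1
pad 3 to align 4 for version
version at 4 (size 8, align 4) → ends 12
blocks at 12 (size 8, align 4) → ends 20
signature at 20 (size 4, align 4) → ends 24

20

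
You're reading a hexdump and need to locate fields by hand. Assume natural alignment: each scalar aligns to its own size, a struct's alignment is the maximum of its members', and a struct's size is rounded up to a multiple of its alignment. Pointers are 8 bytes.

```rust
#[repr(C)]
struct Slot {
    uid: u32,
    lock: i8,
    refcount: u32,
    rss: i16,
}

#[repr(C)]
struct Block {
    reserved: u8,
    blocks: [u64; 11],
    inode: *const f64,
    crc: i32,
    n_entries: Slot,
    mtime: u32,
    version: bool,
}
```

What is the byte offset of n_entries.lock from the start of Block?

Slot: @0: uid [4B, align 4] → 4; @4: lock [1B, align 1] → 5; +3 pad (align 4); @8: refcount [4B, align 4] → 12; @12: rss [2B, align 2] → 14; +2 tail pad (align 4); size 16, align 4
@0: reserved [1B, align 1] → 1
+7 pad (align 8)
@8: blocks [88B, align 8] → 96
@96: inode [8B, align 8] → 104
@104: crc [4B, align 4] → 108
@108: n_entries [16B, align 4] → 124
within Slot: lock at 4
108 + 4 = 112

112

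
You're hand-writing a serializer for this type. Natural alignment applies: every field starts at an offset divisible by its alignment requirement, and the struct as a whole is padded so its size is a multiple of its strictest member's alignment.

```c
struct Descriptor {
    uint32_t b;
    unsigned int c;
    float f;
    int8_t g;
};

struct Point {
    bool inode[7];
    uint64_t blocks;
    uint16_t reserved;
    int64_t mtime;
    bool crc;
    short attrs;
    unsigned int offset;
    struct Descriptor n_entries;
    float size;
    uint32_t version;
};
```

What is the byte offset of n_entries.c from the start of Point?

44

Descriptor: 0..4  b  (4B, 4-aligned); 4..8  c  (4B, 4-aligned); 8..12  f  (4B, 4-aligned); 12..13  g  (1B, 1-aligned); 13..16  -- tail padding (3B); sizeof = 16, alignof = 4
0..7  inode  (7B, 1-aligned)
7..8  -- padding (1B)
8..16  blocks  (8B, 8-aligned)
16..18  reserved  (2B, 2-aligned)
18..24  -- padding (6B)
24..32  mtime  (8B, 8-aligned)
32..33  crc  (1B, 1-aligned)
33..34  -- padding (1B)
34..36  attrs  (2B, 2-aligned)
36..40  offset  (4B, 4-aligned)
40..56  n_entries  (16B, 4-aligned)
within Descriptor: c at 4
40 + 4 = 44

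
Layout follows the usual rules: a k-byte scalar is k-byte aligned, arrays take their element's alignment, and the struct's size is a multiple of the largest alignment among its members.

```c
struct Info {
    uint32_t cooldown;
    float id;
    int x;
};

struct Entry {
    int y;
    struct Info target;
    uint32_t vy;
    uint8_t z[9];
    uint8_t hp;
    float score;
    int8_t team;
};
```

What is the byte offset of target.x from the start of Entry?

12

Info: cooldown at 0 (size 4, align 4) → ends 4; id at 4 (size 4, align 4) → ends 8; x at 8 (size 4, align 4) → ends 12; total 12 bytes, alignment 4
y at 0 (size 4, align 4) → ends 4
target at 4 (size 12, align 4) → ends 16
within Info: x at 8
4 + 8 = 12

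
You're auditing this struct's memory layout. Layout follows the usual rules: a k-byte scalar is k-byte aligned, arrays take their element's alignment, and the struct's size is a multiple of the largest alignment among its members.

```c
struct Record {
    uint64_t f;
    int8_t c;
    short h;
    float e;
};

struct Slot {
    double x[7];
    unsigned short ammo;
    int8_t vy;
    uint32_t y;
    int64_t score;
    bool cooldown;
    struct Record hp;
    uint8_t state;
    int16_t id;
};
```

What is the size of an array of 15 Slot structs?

Record: @0: f [8B, align 8] → 8; @8: c [1B, align 1] → 9; +1 pad (align 2); @10: h [2B, align 2] → 12; @12: e [4B, align 4] → 16; size 16, align 8
@0: x [56B, align 8] → 56
@56: ammo [2B, align 2] → 58
@58: vy [1B, align 1] → 59
+1 pad (align 4)
@60: y [4B, align 4] → 64
@64: score [8B, align 8] → 72
@72: cooldown [1B, align 1] → 73
+7 pad (align 8)
@80: hp [16B, align 8] → 96
@96: state [1B, align 1] → 97
+1 pad (align 2)
@98: id [2B, align 2] → 100
+4 tail pad (align 8)
size 104, align 8
array of 15: 15 × 104 = 1560

1560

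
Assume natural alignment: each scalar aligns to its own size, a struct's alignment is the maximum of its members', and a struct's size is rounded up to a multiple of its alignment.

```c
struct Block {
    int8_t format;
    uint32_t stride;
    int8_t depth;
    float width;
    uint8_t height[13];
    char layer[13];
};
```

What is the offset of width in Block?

12

format at 0 (size 1, align 1) → ends 1
pad 3 to align 4 for stride
stride at 4 (size 4, align 4) → ends 8
depth at 8 (size 1, align 1) → ends 9
pad 3 to align 4 for width
width at 12 (size 4, align 4) → ends 16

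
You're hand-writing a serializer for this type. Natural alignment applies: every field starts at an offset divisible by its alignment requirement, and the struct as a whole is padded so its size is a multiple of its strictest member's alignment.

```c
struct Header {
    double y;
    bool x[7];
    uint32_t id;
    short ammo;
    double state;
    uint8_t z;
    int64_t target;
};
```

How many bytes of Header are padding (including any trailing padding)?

@0: y [8B, align 8] → 8
@8: x [7B, align 1] → 15
+1 pad (align 4)
@16: id [4B, align 4] → 20
@20: ammo [2B, align 2] → 22
+2 pad (align 8)
@24: state [8B, align 8] → 32
@32: z [1B, align 1] → 33
+7 pad (align 8)
@40: target [8B, align 8] → 48
size 48, align 8
data bytes 38, size 48 → padding 10

10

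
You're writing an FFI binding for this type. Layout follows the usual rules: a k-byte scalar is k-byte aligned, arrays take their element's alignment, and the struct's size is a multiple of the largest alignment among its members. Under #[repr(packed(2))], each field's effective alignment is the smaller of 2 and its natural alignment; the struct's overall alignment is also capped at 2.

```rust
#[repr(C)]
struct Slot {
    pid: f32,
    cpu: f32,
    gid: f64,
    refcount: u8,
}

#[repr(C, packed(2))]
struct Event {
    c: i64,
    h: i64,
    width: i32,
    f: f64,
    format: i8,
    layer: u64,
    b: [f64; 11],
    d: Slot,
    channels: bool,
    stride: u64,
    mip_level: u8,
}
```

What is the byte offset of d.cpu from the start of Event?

130

Slot: 0..4  pid  (4B, 4-aligned); 4..8  cpu  (4B, 4-aligned); 8..16  gid  (8B, 8-aligned); 16..17  refcount  (1B, 1-aligned); 17..24  -- tail padding (7B); sizeof = 24, alignof = 8
0..8  c  (8B, 2-aligned)
8..16  h  (8B, 2-aligned)
16..20  width  (4B, 2-aligned)
20..28  f  (8B, 2-aligned)
28..29  format  (1B, 1-aligned)
29..30  -- padding (1B)
30..38  layer  (8B, 2-aligned)
38..126  b  (88B, 2-aligned)
126..150  d  (24B, 2-aligned)
within Slot: cpu at 4
126 + 4 = 130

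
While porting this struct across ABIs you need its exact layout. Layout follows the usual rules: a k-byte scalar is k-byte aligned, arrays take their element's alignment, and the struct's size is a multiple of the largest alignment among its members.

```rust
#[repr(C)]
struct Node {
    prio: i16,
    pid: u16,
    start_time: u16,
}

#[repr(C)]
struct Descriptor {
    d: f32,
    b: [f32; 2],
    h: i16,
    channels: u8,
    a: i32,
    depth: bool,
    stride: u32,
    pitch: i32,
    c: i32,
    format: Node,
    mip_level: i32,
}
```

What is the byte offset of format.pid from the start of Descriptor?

38

Node: prio at 0 (size 2, align 2) → ends 2; pid at 2 (size 2, align 2) → ends 4; start_time at 4 (size 2, align 2) → ends 6; total 6 bytes, alignment 2
d at 0 (size 4, align 4) → ends 4
b at 4 (size 8, align 4) → ends 12
h at 12 (size 2, align 2) → ends 14
channels at 14 (size 1, align 1) → ends 15
pad 1 to align 4 for a
a at 16 (size 4, align 4) → ends 20
depth at 20 (size 1, align 1) → ends 21
pad 3 to align 4 for stride
stride at 24 (size 4, align 4) → ends 28
pitch at 28 (size 4, align 4) → ends 32
c at 32 (size 4, align 4) → ends 36
format at 36 (size 6, align 2) → ends 42
within Node: pid at 2
36 + 2 = 38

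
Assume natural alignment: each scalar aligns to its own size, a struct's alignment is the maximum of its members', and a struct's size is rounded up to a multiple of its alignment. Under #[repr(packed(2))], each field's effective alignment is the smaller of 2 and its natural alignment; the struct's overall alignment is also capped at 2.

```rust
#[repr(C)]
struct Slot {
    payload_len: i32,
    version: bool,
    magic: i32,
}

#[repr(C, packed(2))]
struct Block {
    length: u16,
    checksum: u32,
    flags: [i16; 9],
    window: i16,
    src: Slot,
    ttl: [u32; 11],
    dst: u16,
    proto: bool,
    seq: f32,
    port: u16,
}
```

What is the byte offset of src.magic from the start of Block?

34

Slot: 0..4  payload_len  (4B, 4-aligned); 4..5  version  (1B, 1-aligned); 5..8  -- padding (3B); 8..12  magic  (4B, 4-aligned); sizeof = 12, alignof = 4
0..2  length  (2B, 2-aligned)
2..6  checksum  (4B, 2-aligned)
6..24  flags  (18B, 2-aligned)
24..26  window  (2B, 2-aligned)
26..38  src  (12B, 2-aligned)
within Slot: magic at 8
26 + 8 = 34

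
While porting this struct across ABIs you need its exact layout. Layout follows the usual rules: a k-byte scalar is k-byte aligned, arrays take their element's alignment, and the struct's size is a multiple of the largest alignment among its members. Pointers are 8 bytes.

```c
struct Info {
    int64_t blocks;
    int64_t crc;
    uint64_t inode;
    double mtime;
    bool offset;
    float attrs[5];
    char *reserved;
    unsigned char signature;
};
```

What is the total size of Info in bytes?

72

0..8  blocks  (8B, 8-aligned)
8..16  crc  (8B, 8-aligned)
16..24  inode  (8B, 8-aligned)
24..32  mtime  (8B, 8-aligned)
32..33  offset  (1B, 1-aligned)
33..36  -- padding (3B)
36..56  attrs  (20B, 4-aligned)
56..64  reserved  (8B, 8-aligned)
64..65  signature  (1B, 1-aligned)
65..72  -- tail padding (7B)
sizeof = 72, alignof = 8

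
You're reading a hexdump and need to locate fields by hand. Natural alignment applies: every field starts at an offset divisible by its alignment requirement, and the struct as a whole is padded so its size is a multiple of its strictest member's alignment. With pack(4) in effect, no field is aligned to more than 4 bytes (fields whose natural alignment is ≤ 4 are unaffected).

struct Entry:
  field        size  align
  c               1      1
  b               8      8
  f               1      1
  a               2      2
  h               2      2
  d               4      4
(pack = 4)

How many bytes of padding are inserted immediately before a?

0..1  c  (1B, 1-aligned)
1..4  -- padding (3B)
4..12  b  (8B, 4-aligned)
12..13  f  (1B, 1-aligned)
13..14  -- padding (1B)
14..16  a  (2B, 2-aligned)

1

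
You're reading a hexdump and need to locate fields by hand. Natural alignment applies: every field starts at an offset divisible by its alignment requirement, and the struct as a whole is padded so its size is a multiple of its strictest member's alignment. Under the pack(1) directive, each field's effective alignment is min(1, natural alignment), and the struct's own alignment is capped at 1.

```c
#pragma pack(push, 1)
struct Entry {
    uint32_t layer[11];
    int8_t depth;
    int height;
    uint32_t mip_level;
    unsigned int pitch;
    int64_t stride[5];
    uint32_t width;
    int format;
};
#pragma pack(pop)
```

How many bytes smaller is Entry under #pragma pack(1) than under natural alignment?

natural layout:
  @0: layer [44B, align 4] → 44
  @44: depth [1B, align 1] → 45
  +3 pad (align 4)
  @48: height [4B, align 4] → 52
  @52: mip_level [4B, align 4] → 56
  @56: pitch [4B, align 4] → 60
  +4 pad (align 8)
  @64: stride [40B, align 8] → 104
  @104: width [4B, align 4] → 108
  @108: format [4B, align 4] → 112
  size 112, align 8
packed(1) layout:
  @0: layer [44B, align 1] → 44
  @44: depth [1B, align 1] → 45
  @45: height [4B, align 1] → 49
  @49: mip_level [4B, align 1] → 53
  @53: pitch [4B, align 1] → 57
  @57: stride [40B, align 1] → 97
  @97: width [4B, align 1] → 101
  @101: format [4B, align 1] → 105
  size 105, align 1
112 − 105 = 7

7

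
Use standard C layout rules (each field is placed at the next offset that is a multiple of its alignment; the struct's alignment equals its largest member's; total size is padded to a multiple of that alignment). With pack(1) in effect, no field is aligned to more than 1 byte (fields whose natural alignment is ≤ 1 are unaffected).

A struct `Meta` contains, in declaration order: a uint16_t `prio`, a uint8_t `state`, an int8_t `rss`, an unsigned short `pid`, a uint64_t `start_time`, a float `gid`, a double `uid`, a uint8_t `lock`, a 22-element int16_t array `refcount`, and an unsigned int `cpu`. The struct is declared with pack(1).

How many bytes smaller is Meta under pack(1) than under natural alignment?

13

natural layout:
  @0: prio [2B, align 2] → 2
  @2: state [1B, align 1] → 3
  @3: rss [1B, align 1] → 4
  @4: pid [2B, align 2] → 6
  +2 pad (align 8)
  @8: start_time [8B, align 8] → 16
  @16: gid [4B, align 4] → 20
  +4 pad (align 8)
  @24: uid [8B, align 8] → 32
  @32: lock [1B, align 1] → 33
  +1 pad (align 2)
  @34: refcount [44B, align 2] → 78
  +2 pad (align 4)
  @80: cpu [4B, align 4] → 84
  +4 tail pad (align 8)
  size 88, align 8
packed(1) layout:
  @0: prio [2B, align 1] → 2
  @2: state [1B, align 1] → 3
  @3: rss [1B, align 1] → 4
  @4: pid [2B, align 1] → 6
  @6: start_time [8B, align 1] → 14
  @14: gid [4B, align 1] → 18
  @18: uid [8B, align 1] → 26
  @26: lock [1B, align 1] → 27
  @27: refcount [44B, align 1] → 71
  @71: cpu [4B, align 1] → 75
  size 75, align 1
88 − 75 = 13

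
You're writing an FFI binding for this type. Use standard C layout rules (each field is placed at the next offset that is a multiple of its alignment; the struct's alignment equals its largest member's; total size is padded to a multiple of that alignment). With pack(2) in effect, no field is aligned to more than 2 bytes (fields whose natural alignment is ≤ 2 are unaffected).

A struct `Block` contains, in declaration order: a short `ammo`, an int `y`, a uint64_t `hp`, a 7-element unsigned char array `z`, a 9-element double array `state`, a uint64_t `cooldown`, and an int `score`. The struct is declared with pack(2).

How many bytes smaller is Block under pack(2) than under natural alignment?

6

natural layout:
  0..2  ammo  (2B, 2-aligned)
  2..4  -- padding (2B)
  4..8  y  (4B, 4-aligned)
  8..16  hp  (8B, 8-aligned)
  16..23  z  (7B, 1-aligned)
  23..24  -- padding (1B)
  24..96  state  (72B, 8-aligned)
  96..104  cooldown  (8B, 8-aligned)
  104..108  score  (4B, 4-aligned)
  108..112  -- tail padding (4B)
  sizeof = 112, alignof = 8
packed(2) layout:
  0..2  ammo  (2B, 2-aligned)
  2..6  y  (4B, 2-aligned)
  6..14  hp  (8B, 2-aligned)
  14..21  z  (7B, 1-aligned)
  21..22  -- padding (1B)
  22..94  state  (72B, 2-aligned)
  94..102  cooldown  (8B, 2-aligned)
  102..106  score  (4B, 2-aligned)
  sizeof = 106, alignof = 2
112 − 106 = 6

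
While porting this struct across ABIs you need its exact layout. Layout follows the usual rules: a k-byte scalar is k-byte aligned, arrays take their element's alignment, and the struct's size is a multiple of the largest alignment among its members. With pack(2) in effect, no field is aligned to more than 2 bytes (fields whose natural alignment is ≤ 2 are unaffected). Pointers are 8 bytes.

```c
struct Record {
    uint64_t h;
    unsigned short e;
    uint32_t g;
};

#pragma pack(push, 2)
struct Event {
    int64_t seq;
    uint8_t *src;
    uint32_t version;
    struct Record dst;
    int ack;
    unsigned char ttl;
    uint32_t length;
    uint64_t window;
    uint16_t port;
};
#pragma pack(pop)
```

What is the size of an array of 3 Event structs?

168

Record: h at 0 (size 8, align 8) → ends 8; e at 8 (size 2, align 2) → ends 10; pad 2 to align 4 for g; g at 12 (size 4, align 4) → ends 16; total 16 bytes, alignment 8
seq at 0 (size 8, align 2) → ends 8
src at 8 (size 8, align 2) → ends 16
version at 16 (size 4, align 2) → ends 20
dst at 20 (size 16, align 2) → ends 36
ack at 36 (size 4, align 2) → ends 40
ttl at 40 (size 1, align 1) → ends 41
pad 1 to align 2 for length
length at 42 (size 4, align 2) → ends 46
window at 46 (size 8, align 2) → ends 54
port at 54 (size 2, align 2) → ends 56
total 56 bytes, alignment 2
array of 3: 3 × 56 = 168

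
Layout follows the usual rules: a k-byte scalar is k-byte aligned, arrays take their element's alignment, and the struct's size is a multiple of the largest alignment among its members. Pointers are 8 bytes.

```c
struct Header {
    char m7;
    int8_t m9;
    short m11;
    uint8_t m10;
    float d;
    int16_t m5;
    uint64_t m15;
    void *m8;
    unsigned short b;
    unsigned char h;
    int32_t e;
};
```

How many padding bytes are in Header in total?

6

@0: m7 [1B, align 1] → 1
@1: m9 [1B, align 1] → 2
@2: m11 [2B, align 2] → 4
@4: m10 [1B, align 1] → 5
+3 pad (align 4)
@8: d [4B, align 4] → 12
@12: m5 [2B, align 2] → 14
+2 pad (align 8)
@16: m15 [8B, align 8] → 24
@24: m8 [8B, align 8] → 32
@32: b [2B, align 2] → 34
@34: h [1B, align 1] → 35
+1 pad (align 4)
@36: e [4B, align 4] → 40
size 40, align 8
data bytes 34, size 40 → padding 6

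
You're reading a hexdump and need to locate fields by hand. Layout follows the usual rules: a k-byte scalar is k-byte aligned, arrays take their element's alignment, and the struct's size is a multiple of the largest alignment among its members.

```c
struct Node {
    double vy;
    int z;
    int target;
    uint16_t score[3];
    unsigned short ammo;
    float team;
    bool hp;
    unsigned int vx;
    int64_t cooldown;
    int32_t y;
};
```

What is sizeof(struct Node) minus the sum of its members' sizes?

11

@0: vy [8B, align 8] → 8
@8: z [4B, align 4] → 12
@12: target [4B, align 4] → 16
@16: score [6B, align 2] → 22
@22: ammo [2B, align 2] → 24
@24: team [4B, align 4] → 28
@28: hp [1B, align 1] → 29
+3 pad (align 4)
@32: vx [4B, align 4] → 36
+4 pad (align 8)
@40: cooldown [8B, align 8] → 48
@48: y [4B, align 4] → 52
+4 tail pad (align 8)
size 56, align 8
data bytes 45, size 56 → padding 11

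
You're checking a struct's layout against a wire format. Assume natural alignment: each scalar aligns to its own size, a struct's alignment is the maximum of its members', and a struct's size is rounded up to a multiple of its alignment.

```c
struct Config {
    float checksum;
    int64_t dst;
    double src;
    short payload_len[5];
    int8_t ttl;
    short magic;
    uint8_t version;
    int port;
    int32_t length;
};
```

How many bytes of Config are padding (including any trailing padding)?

6

0..4  checksum  (4B, 4-aligned)
4..8  -- padding (4B)
8..16  dst  (8B, 8-aligned)
16..24  src  (8B, 8-aligned)
24..34  payload_len  (10B, 2-aligned)
34..35  ttl  (1B, 1-aligned)
35..36  -- padding (1B)
36..38  magic  (2B, 2-aligned)
38..39  version  (1B, 1-aligned)
39..40  -- padding (1B)
40..44  port  (4B, 4-aligned)
44..48  length  (4B, 4-aligned)
sizeof = 48, alignof = 8
data bytes 42, size 48 → padding 6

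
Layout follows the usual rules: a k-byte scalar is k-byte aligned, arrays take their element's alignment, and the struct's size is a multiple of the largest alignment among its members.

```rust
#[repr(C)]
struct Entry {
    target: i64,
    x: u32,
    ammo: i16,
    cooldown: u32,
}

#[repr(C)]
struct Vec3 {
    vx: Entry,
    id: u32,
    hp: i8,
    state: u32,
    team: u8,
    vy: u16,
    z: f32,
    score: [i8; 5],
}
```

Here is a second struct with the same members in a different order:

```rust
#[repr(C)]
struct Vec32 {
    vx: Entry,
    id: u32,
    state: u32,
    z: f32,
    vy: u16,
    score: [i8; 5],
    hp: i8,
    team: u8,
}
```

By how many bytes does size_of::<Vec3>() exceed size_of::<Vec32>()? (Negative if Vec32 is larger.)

Entry: target at 0 (size 8, align 8) → ends 8; x at 8 (size 4, align 4) → ends 12; ammo at 12 (size 2, align 2) → ends 14; pad 2 to align 4 for cooldown; cooldown at 16 (size 4, align 4) → ends 20; tail pad 4 to reach multiple of 8; total 24 bytes, alignment 8
vx at 0 (size 24, align 8) → ends 24
id at 24 (size 4, align 4) → ends 28
hp at 28 (size 1, align 1) → ends 29
pad 3 to align 4 for state
state at 32 (size 4, align 4) → ends 36
team at 36 (size 1, align 1) → ends 37
pad 1 to align 2 for vy
vy at 38 (size 2, align 2) → ends 40
z at 40 (size 4, align 4) → ends 44
score at 44 (size 5, align 1) → ends 49
tail pad 7 to reach multiple of 8
total 56 bytes, alignment 8
— Vec32 —
vx at 0 (size 24, align 8) → ends 24
id at 24 (size 4, align 4) → ends 28
state at 28 (size 4, align 4) → ends 32
z at 32 (size 4, align 4) → ends 36
vy at 36 (size 2, align 2) → ends 38
score at 38 (size 5, align 1) → ends 43
hp at 43 (size 1, align 1) → ends 44
team at 44 (size 1, align 1) → ends 45
tail pad 3 to reach multiple of 8
total 48 bytes, alignment 8
56 − 48 = 8

8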